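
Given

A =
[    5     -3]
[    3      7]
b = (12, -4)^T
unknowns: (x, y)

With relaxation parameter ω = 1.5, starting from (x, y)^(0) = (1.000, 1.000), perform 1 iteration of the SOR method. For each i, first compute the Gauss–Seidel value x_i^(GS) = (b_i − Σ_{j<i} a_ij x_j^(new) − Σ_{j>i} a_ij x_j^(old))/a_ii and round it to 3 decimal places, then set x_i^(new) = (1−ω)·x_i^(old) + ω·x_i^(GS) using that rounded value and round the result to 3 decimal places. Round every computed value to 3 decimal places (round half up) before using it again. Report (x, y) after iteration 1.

(4.000, -3.929)

Iteration 1:
  x: GS value = (12 - (-3)·1.000) / (5) = 3.000;  x ← (1−ω)·1.000 + ω·3.000 = 4.000
  y: GS value = (-4 - (3)·4.000) / (7) = -2.286;  y ← (1−ω)·1.000 + ω·-2.286 = -3.929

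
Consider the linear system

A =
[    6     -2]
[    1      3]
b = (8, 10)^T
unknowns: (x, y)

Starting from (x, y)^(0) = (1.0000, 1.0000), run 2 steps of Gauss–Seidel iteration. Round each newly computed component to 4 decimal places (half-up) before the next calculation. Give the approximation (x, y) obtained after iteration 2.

(2.2593, 2.5802)

Iteration 1:
  x = (8 - (-2)·1.0000) / (6) = 1.6667
  y = (10 - (1)·1.6667) / (3) = 2.7778
Iteration 2:
  x = (8 - (-2)·2.7778) / (6) = 2.2593
  y = (10 - (1)·2.2593) / (3) = 2.5802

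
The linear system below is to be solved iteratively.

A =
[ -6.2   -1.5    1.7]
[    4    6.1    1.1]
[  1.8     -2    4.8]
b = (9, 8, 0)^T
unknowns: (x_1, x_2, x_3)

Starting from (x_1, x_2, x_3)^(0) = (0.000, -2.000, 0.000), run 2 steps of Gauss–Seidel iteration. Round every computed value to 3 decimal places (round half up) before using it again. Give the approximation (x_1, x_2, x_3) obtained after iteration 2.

Iteration 1:
  x_1 = (9 - (-1.5)·-2.000 - (1.7)·0.000) / (-6.2) = -0.968
  x_2 = (8 - (4)·-0.968 - (1.1)·0.000) / (6.1) = 1.946
  x_3 = (0 - (1.8)·-0.968 - (-2)·1.946) / (4.8) = 1.174
Iteration 2:
  x_1 = (9 - (-1.5)·1.946 - (1.7)·1.174) / (-6.2) = -1.601
  x_2 = (8 - (4)·-1.601 - (1.1)·1.174) / (6.1) = 2.150
  x_3 = (0 - (1.8)·-1.601 - (-2)·2.150) / (4.8) = 1.496

(-1.601, 2.150, 1.496)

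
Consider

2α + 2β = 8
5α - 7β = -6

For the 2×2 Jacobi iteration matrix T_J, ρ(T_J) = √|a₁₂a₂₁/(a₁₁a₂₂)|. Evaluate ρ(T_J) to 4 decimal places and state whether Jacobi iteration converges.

0.8452

a₁₂a₂₁/(a₁₁a₂₂) = (2)·(5) / ((2)·(-7)) = -0.714286
ρ = √|-0.714286| = √0.714286 = 0.8452
ρ < 1, so Jacobi converges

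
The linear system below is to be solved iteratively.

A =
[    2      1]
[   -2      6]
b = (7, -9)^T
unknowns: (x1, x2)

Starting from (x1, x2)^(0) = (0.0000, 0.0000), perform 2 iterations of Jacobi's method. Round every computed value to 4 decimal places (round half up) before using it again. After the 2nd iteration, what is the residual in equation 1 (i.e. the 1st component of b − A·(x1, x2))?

-1.1667

Iteration 1:
  x1 = (7 - (1)·0.0000) / (2) = 3.5000
  x2 = (-9 - (-2)·0.0000) / (6) = -1.5000
Iteration 2:
  x1 = (7 - (1)·-1.5000) / (2) = 4.2500
  x2 = (-9 - (-2)·3.5000) / (6) = -0.3333
Residual b − A·x = (-1.1667, 1.4998)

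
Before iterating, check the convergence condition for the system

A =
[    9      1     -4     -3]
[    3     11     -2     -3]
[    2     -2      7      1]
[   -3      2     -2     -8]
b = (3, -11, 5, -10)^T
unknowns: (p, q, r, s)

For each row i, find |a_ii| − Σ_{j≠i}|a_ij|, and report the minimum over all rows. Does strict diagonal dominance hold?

row 1: |9| − (1+4+3) = 1
row 2: |11| − (3+2+3) = 3
row 3: |7| − (2+2+1) = 2
row 4: |-8| − (3+2+2) = 1
minimum over rows = 1 → strictly diagonally dominant (convergence guaranteed)

1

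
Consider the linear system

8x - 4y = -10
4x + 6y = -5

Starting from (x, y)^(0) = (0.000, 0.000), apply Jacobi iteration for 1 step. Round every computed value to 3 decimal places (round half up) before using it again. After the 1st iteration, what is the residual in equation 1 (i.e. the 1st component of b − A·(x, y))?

Iteration 1:
  x = (-10 - (-4)·0.000) / (8) = -1.250
  y = (-5 - (4)·0.000) / (6) = -0.833
Residual b − A·x = (-3.332, 4.998)

-3.332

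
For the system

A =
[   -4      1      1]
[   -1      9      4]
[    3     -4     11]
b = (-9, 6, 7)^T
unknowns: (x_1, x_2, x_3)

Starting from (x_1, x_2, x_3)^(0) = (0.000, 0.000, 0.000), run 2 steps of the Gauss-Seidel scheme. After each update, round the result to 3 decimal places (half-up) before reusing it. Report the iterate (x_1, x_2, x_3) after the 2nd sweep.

(2.568, 0.794, 0.225)

Iteration 1:
  x_1 = (-9 - (1)·0.000 - (1)·0.000) / (-4) = 2.250
  x_2 = (6 - (-1)·2.250 - (4)·0.000) / (9) = 0.917
  x_3 = (7 - (3)·2.250 - (-4)·0.917) / (11) = 0.356
Iteration 2:
  x_1 = (-9 - (1)·0.917 - (1)·0.356) / (-4) = 2.568
  x_2 = (6 - (-1)·2.568 - (4)·0.356) / (9) = 0.794
  x_3 = (7 - (3)·2.568 - (-4)·0.794) / (11) = 0.225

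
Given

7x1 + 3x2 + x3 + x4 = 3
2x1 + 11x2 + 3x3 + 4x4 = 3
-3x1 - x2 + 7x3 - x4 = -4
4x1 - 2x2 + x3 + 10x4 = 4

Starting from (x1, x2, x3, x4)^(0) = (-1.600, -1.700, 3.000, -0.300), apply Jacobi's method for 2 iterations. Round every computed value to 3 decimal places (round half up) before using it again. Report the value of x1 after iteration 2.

Iteration 1:
  x1 = (3 - (3)·-1.700 - (1)·3.000 - (1)·-0.300) / (7) = 0.771
  x2 = (3 - (2)·-1.600 - (3)·3.000 - (4)·-0.300) / (11) = -0.145
  x3 = (-4 - (-3)·-1.600 - (-1)·-1.700 - (-1)·-0.300) / (7) = -1.543
  x4 = (4 - (4)·-1.600 - (-2)·-1.700 - (1)·3.000) / (10) = 0.400
Iteration 2:
  x1 = (3 - (3)·-0.145 - (1)·-1.543 - (1)·0.400) / (7) = 0.654
  x2 = (3 - (2)·0.771 - (3)·-1.543 - (4)·0.400) / (11) = 0.408
  x3 = (-4 - (-3)·0.771 - (-1)·-0.145 - (-1)·0.400) / (7) = -0.205
  x4 = (4 - (4)·0.771 - (-2)·-0.145 - (1)·-1.543) / (10) = 0.217

0.654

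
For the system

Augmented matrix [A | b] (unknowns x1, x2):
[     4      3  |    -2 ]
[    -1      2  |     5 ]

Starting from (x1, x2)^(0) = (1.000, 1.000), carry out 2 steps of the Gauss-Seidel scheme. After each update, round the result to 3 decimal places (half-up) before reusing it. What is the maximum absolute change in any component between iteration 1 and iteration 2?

Iteration 1:
  x1 = (-2 - (3)·1.000) / (4) = -1.250
  x2 = (5 - (-1)·-1.250) / (2) = 1.875
Iteration 2:
  x1 = (-2 - (3)·1.875) / (4) = -1.906
  x2 = (5 - (-1)·-1.906) / (2) = 1.547
Change: (-0.656, -0.328) → max |·| = 0.656

0.656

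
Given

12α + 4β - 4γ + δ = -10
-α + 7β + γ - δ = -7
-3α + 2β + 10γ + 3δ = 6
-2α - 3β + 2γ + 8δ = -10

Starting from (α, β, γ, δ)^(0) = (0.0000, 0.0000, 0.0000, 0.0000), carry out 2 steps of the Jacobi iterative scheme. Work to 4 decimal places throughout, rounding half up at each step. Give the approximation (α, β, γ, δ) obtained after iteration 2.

(-0.1958, -1.3833, 0.9250, -1.9833)

Iteration 1:
  α = (-10 - (4)·0.0000 - (-4)·0.0000 - (1)·0.0000) / (12) = -0.8333
  β = (-7 - (-1)·0.0000 - (1)·0.0000 - (-1)·0.0000) / (7) = -1.0000
  γ = (6 - (-3)·0.0000 - (2)·0.0000 - (3)·0.0000) / (10) = 0.6000
  δ = (-10 - (-2)·0.0000 - (-3)·0.0000 - (2)·0.0000) / (8) = -1.2500
Iteration 2:
  α = (-10 - (4)·-1.0000 - (-4)·0.6000 - (1)·-1.2500) / (12) = -0.1958
  β = (-7 - (-1)·-0.8333 - (1)·0.6000 - (-1)·-1.2500) / (7) = -1.3833
  γ = (6 - (-3)·-0.8333 - (2)·-1.0000 - (3)·-1.2500) / (10) = 0.9250
  δ = (-10 - (-2)·-0.8333 - (-3)·-1.0000 - (2)·0.6000) / (8) = -1.9833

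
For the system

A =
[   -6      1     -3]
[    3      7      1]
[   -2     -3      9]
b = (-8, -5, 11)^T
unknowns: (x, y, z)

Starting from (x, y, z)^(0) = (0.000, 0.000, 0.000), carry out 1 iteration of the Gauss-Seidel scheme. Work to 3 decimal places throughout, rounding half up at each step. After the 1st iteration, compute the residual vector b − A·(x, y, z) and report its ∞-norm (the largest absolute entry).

4.554

Iteration 1:
  x = (-8 - (1)·0.000 - (-3)·0.000) / (-6) = 1.333
  y = (-5 - (3)·1.333 - (1)·0.000) / (7) = -1.286
  z = (11 - (-2)·1.333 - (-3)·-1.286) / (9) = 1.090
Residual b − A·x = (4.554, -1.087, -0.002); ∞-norm = 4.554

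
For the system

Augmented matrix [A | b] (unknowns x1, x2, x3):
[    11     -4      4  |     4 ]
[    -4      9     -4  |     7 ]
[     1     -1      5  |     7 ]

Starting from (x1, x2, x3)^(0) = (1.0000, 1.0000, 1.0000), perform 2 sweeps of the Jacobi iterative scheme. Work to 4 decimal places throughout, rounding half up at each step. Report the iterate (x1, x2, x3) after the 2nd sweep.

(0.4606, 1.5616, 1.6606)

Iteration 1:
  x1 = (4 - (-4)·1.0000 - (4)·1.0000) / (11) = 0.3636
  x2 = (7 - (-4)·1.0000 - (-4)·1.0000) / (9) = 1.6667
  x3 = (7 - (1)·1.0000 - (-1)·1.0000) / (5) = 1.4000
Iteration 2:
  x1 = (4 - (-4)·1.6667 - (4)·1.4000) / (11) = 0.4606
  x2 = (7 - (-4)·0.3636 - (-4)·1.4000) / (9) = 1.5616
  x3 = (7 - (1)·0.3636 - (-1)·1.6667) / (5) = 1.6606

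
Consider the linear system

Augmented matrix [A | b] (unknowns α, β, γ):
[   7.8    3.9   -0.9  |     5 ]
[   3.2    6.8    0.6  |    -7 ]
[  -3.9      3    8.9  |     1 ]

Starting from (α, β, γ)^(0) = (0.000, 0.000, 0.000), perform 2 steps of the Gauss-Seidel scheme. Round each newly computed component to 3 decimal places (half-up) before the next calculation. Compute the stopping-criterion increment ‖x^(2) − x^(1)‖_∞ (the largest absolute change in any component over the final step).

0.763

Iteration 1:
  α = (5 - (3.9)·0.000 - (-0.9)·0.000) / (7.8) = 0.641
  β = (-7 - (3.2)·0.641 - (0.6)·0.000) / (6.8) = -1.331
  γ = (1 - (-3.9)·0.641 - (3)·-1.331) / (8.9) = 0.842
Iteration 2:
  α = (5 - (3.9)·-1.331 - (-0.9)·0.842) / (7.8) = 1.404
  β = (-7 - (3.2)·1.404 - (0.6)·0.842) / (6.8) = -1.764
  γ = (1 - (-3.9)·1.404 - (3)·-1.764) / (8.9) = 1.322
Change: (0.763, -0.433, 0.480) → max |·| = 0.763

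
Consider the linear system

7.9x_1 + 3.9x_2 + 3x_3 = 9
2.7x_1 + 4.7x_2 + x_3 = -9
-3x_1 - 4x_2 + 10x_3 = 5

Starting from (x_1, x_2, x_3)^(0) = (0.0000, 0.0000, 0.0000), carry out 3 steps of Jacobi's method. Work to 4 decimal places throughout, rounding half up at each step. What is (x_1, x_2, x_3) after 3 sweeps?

(2.4314, -3.0195, -0.0019)

Iteration 1:
  x_1 = (9 - (3.9)·0.0000 - (3)·0.0000) / (7.9) = 1.1392
  x_2 = (-9 - (2.7)·0.0000 - (1)·0.0000) / (4.7) = -1.9149
  x_3 = (5 - (-3)·0.0000 - (-4)·0.0000) / (10) = 0.5000
Iteration 2:
  x_1 = (9 - (3.9)·-1.9149 - (3)·0.5000) / (7.9) = 1.8947
  x_2 = (-9 - (2.7)·1.1392 - (1)·0.5000) / (4.7) = -2.6757
  x_3 = (5 - (-3)·1.1392 - (-4)·-1.9149) / (10) = 0.0758
Iteration 3:
  x_1 = (9 - (3.9)·-2.6757 - (3)·0.0758) / (7.9) = 2.4314
  x_2 = (-9 - (2.7)·1.8947 - (1)·0.0758) / (4.7) = -3.0195
  x_3 = (5 - (-3)·1.8947 - (-4)·-2.6757) / (10) = -0.0019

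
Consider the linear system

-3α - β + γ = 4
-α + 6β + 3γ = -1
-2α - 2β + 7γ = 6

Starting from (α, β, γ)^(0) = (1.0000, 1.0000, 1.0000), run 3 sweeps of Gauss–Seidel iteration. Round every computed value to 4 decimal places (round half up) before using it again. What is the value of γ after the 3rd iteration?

Iteration 1:
  α = (4 - (-1)·1.0000 - (1)·1.0000) / (-3) = -1.3333
  β = (-1 - (-1)·-1.3333 - (3)·1.0000) / (6) = -0.8889
  γ = (6 - (-2)·-1.3333 - (-2)·-0.8889) / (7) = 0.2222
Iteration 2:
  α = (4 - (-1)·-0.8889 - (1)·0.2222) / (-3) = -0.9630
  β = (-1 - (-1)·-0.9630 - (3)·0.2222) / (6) = -0.4383
  γ = (6 - (-2)·-0.9630 - (-2)·-0.4383) / (7) = 0.4568
Iteration 3:
  α = (4 - (-1)·-0.4383 - (1)·0.4568) / (-3) = -1.0350
  β = (-1 - (-1)·-1.0350 - (3)·0.4568) / (6) = -0.5676
  γ = (6 - (-2)·-1.0350 - (-2)·-0.5676) / (7) = 0.3993

0.3993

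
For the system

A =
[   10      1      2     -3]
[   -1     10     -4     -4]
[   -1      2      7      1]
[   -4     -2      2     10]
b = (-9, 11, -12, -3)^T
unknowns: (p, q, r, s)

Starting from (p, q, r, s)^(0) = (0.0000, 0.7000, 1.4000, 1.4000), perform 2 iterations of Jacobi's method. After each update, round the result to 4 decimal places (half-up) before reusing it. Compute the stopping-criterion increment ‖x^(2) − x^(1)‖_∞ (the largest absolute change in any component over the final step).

Iteration 1:
  p = (-9 - (1)·0.7000 - (2)·1.4000 - (-3)·1.4000) / (10) = -0.8300
  q = (11 - (-1)·0.0000 - (-4)·1.4000 - (-4)·1.4000) / (10) = 2.2200
  r = (-12 - (-1)·0.0000 - (2)·0.7000 - (1)·1.4000) / (7) = -2.1143
  s = (-3 - (-4)·0.0000 - (-2)·0.7000 - (2)·1.4000) / (10) = -0.4400
Iteration 2:
  p = (-9 - (1)·2.2200 - (2)·-2.1143 - (-3)·-0.4400) / (10) = -0.8311
  q = (11 - (-1)·-0.8300 - (-4)·-2.1143 - (-4)·-0.4400) / (10) = -0.0047
  r = (-12 - (-1)·-0.8300 - (2)·2.2200 - (1)·-0.4400) / (7) = -2.4043
  s = (-3 - (-4)·-0.8300 - (-2)·2.2200 - (2)·-2.1143) / (10) = 0.2349
Change: (-0.0011, -2.2247, -0.2900, 0.6749) → max |·| = 2.2247

2.2247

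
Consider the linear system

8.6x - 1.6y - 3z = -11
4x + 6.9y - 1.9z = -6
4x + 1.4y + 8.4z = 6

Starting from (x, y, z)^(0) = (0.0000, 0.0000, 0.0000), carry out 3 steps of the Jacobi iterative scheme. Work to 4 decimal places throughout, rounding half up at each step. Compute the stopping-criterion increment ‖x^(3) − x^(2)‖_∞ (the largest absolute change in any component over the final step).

Iteration 1:
  x = (-11 - (-1.6)·0.0000 - (-3)·0.0000) / (8.6) = -1.2791
  y = (-6 - (4)·0.0000 - (-1.9)·0.0000) / (6.9) = -0.8696
  z = (6 - (4)·0.0000 - (1.4)·0.0000) / (8.4) = 0.7143
Iteration 2:
  x = (-11 - (-1.6)·-0.8696 - (-3)·0.7143) / (8.6) = -1.1917
  y = (-6 - (4)·-1.2791 - (-1.9)·0.7143) / (6.9) = 0.0686
  z = (6 - (4)·-1.2791 - (1.4)·-0.8696) / (8.4) = 1.4683
Iteration 3:
  x = (-11 - (-1.6)·0.0686 - (-3)·1.4683) / (8.6) = -0.7541
  y = (-6 - (4)·-1.1917 - (-1.9)·1.4683) / (6.9) = 0.2256
  z = (6 - (4)·-1.1917 - (1.4)·0.0686) / (8.4) = 1.2703
Change: (0.4376, 0.1570, -0.1980) → max |·| = 0.4376

0.4376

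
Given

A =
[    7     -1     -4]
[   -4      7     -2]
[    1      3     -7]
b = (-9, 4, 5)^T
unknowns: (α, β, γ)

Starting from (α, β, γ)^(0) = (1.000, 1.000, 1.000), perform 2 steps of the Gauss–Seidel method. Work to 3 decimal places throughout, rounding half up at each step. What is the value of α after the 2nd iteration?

-1.534

Iteration 1:
  α = (-9 - (-1)·1.000 - (-4)·1.000) / (7) = -0.571
  β = (4 - (-4)·-0.571 - (-2)·1.000) / (7) = 0.531
  γ = (5 - (1)·-0.571 - (3)·0.531) / (-7) = -0.568
Iteration 2:
  α = (-9 - (-1)·0.531 - (-4)·-0.568) / (7) = -1.534
  β = (4 - (-4)·-1.534 - (-2)·-0.568) / (7) = -0.467
  γ = (5 - (1)·-1.534 - (3)·-0.467) / (-7) = -1.134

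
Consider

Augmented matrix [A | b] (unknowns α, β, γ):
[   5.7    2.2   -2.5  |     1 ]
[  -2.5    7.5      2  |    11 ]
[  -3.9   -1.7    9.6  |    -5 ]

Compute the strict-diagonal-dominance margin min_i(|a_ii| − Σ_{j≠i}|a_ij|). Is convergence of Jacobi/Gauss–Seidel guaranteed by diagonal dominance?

row 1: |5.7| − (2.2+2.5) = 1
row 2: |7.5| − (2.5+2) = 3
row 3: |9.6| − (3.9+1.7) = 4
minimum over rows = 1 → strictly diagonally dominant (convergence guaranteed)

1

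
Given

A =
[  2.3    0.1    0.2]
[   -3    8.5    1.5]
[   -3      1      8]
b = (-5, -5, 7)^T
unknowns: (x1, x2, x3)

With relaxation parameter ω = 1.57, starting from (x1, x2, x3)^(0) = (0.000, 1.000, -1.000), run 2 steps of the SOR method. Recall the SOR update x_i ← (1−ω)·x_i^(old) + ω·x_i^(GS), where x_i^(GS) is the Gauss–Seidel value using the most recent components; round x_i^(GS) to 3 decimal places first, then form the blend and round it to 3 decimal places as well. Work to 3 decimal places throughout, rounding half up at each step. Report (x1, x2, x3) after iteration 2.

Iteration 1:
  x1: GS value = (-5 - (0.1)·1.000 - (0.2)·-1.000) / (2.3) = -2.130;  x1 ← (1−ω)·0.000 + ω·-2.130 = -3.344
  x2: GS value = (-5 - (-3)·-3.344 - (1.5)·-1.000) / (8.5) = -1.592;  x2 ← (1−ω)·1.000 + ω·-1.592 = -3.069
  x3: GS value = (7 - (-3)·-3.344 - (1)·-3.069) / (8) = 0.005;  x3 ← (1−ω)·-1.000 + ω·0.005 = 0.578
Iteration 2:
  x1: GS value = (-5 - (0.1)·-3.069 - (0.2)·0.578) / (2.3) = -2.091;  x1 ← (1−ω)·-3.344 + ω·-2.091 = -1.377
  x2: GS value = (-5 - (-3)·-1.377 - (1.5)·0.578) / (8.5) = -1.176;  x2 ← (1−ω)·-3.069 + ω·-1.176 = -0.097
  x3: GS value = (7 - (-3)·-1.377 - (1)·-0.097) / (8) = 0.371;  x3 ← (1−ω)·0.578 + ω·0.371 = 0.253

(-1.377, -0.097, 0.253)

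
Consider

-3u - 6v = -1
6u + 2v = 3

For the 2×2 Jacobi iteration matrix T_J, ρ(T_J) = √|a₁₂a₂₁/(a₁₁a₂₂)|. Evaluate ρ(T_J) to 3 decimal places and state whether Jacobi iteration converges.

a₁₂a₂₁/(a₁₁a₂₂) = (-6)·(6) / ((-3)·(2)) = 6.000000
ρ = √|6.000000| = √6.000000 = 2.449
ρ > 1, so Jacobi diverges

2.449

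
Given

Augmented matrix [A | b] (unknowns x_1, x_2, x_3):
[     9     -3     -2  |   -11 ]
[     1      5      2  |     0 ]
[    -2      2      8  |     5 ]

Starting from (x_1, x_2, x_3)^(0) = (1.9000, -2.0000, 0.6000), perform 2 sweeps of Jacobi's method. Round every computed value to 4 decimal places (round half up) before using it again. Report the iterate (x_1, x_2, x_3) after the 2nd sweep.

Iteration 1:
  x_1 = (-11 - (-3)·-2.0000 - (-2)·0.6000) / (9) = -1.7556
  x_2 = (0 - (1)·1.9000 - (2)·0.6000) / (5) = -0.6200
  x_3 = (5 - (-2)·1.9000 - (2)·-2.0000) / (8) = 1.6000
Iteration 2:
  x_1 = (-11 - (-3)·-0.6200 - (-2)·1.6000) / (9) = -1.0733
  x_2 = (0 - (1)·-1.7556 - (2)·1.6000) / (5) = -0.2889
  x_3 = (5 - (-2)·-1.7556 - (2)·-0.6200) / (8) = 0.3411

(-1.0733, -0.2889, 0.3411)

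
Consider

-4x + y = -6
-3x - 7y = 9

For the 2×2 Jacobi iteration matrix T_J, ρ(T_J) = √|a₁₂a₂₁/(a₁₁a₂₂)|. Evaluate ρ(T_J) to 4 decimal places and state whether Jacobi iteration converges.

0.3273

a₁₂a₂₁/(a₁₁a₂₂) = (1)·(-3) / ((-4)·(-7)) = -0.107143
ρ = √|-0.107143| = √0.107143 = 0.3273
ρ < 1, so Jacobi converges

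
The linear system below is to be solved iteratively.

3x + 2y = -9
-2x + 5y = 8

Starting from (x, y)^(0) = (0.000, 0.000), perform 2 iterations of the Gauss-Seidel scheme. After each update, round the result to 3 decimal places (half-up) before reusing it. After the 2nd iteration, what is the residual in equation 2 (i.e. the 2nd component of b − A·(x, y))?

Iteration 1:
  x = (-9 - (2)·0.000) / (3) = -3.000
  y = (8 - (-2)·-3.000) / (5) = 0.400
Iteration 2:
  x = (-9 - (2)·0.400) / (3) = -3.267
  y = (8 - (-2)·-3.267) / (5) = 0.293
Residual b − A·x = (0.215, 0.001)

0.001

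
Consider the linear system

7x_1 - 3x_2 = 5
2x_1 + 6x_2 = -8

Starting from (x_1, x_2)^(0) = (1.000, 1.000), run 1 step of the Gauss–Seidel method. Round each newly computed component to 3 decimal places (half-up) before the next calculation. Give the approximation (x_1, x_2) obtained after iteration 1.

Iteration 1:
  x_1 = (5 - (-3)·1.000) / (7) = 1.143
  x_2 = (-8 - (2)·1.143) / (6) = -1.714

(1.143, -1.714)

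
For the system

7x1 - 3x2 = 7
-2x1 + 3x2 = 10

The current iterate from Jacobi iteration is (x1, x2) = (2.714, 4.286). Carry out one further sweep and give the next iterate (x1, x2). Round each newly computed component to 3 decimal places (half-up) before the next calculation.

(2.837, 5.143)

One sweep:
  x1 = (7 - (-3)·4.286) / (7) = 2.837
  x2 = (10 - (-2)·2.714) / (3) = 5.143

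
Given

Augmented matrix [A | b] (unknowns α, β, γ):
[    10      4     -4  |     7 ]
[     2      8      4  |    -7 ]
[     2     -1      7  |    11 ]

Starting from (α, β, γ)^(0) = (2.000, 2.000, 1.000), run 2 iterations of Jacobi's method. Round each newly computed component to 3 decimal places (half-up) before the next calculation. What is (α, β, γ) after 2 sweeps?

(1.964, -1.593, 1.218)

Iteration 1:
  α = (7 - (4)·2.000 - (-4)·1.000) / (10) = 0.300
  β = (-7 - (2)·2.000 - (4)·1.000) / (8) = -1.875
  γ = (11 - (2)·2.000 - (-1)·2.000) / (7) = 1.286
Iteration 2:
  α = (7 - (4)·-1.875 - (-4)·1.286) / (10) = 1.964
  β = (-7 - (2)·0.300 - (4)·1.286) / (8) = -1.593
  γ = (11 - (2)·0.300 - (-1)·-1.875) / (7) = 1.218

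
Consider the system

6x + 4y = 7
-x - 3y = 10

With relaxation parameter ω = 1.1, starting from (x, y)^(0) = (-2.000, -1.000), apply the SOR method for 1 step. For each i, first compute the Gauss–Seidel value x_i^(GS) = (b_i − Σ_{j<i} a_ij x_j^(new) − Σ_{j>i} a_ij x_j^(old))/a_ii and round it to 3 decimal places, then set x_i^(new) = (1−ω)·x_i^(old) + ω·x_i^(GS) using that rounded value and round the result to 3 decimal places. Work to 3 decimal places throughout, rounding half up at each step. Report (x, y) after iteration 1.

Iteration 1:
  x: GS value = (7 - (4)·-1.000) / (6) = 1.833;  x ← (1−ω)·-2.000 + ω·1.833 = 2.216
  y: GS value = (10 - (-1)·2.216) / (-3) = -4.072;  y ← (1−ω)·-1.000 + ω·-4.072 = -4.379

(2.216, -4.379)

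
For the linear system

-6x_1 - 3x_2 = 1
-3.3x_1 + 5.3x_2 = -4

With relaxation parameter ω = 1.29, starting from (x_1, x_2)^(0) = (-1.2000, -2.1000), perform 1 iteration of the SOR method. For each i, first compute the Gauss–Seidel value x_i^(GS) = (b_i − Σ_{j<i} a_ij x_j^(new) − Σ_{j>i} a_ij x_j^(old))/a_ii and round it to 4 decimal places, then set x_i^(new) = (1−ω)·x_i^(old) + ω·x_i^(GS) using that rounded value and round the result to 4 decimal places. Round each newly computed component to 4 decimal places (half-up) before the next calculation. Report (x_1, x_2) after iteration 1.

Iteration 1:
  x_1: GS value = (1 - (-3)·-2.1000) / (-6) = 0.8833;  x_1 ← (1−ω)·-1.2000 + ω·0.8833 = 1.4875
  x_2: GS value = (-4 - (-3.3)·1.4875) / (5.3) = 0.1715;  x_2 ← (1−ω)·-2.1000 + ω·0.1715 = 0.8302

(1.4875, 0.8302)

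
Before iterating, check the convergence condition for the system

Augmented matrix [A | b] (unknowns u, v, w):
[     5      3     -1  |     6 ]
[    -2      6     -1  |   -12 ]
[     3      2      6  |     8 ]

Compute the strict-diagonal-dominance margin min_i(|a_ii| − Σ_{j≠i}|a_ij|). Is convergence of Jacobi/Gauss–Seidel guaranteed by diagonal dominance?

row 1: |5| − (3+1) = 1
row 2: |6| − (2+1) = 3
row 3: |6| − (3+2) = 1
minimum over rows = 1 → strictly diagonally dominant (convergence guaranteed)

1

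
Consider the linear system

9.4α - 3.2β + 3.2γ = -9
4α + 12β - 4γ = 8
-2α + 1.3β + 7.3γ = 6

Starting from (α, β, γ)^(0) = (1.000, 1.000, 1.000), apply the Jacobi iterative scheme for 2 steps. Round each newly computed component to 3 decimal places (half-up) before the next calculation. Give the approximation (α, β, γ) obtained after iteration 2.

(-1.043, 1.292, 0.441)

Iteration 1:
  α = (-9 - (-3.2)·1.000 - (3.2)·1.000) / (9.4) = -0.957
  β = (8 - (4)·1.000 - (-4)·1.000) / (12) = 0.667
  γ = (6 - (-2)·1.000 - (1.3)·1.000) / (7.3) = 0.918
Iteration 2:
  α = (-9 - (-3.2)·0.667 - (3.2)·0.918) / (9.4) = -1.043
  β = (8 - (4)·-0.957 - (-4)·0.918) / (12) = 1.292
  γ = (6 - (-2)·-0.957 - (1.3)·0.667) / (7.3) = 0.441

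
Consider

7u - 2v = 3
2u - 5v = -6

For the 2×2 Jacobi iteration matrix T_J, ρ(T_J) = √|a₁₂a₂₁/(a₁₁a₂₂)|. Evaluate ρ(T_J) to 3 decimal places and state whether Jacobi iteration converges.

0.338

a₁₂a₂₁/(a₁₁a₂₂) = (-2)·(2) / ((7)·(-5)) = 0.114286
ρ = √|0.114286| = √0.114286 = 0.338
ρ < 1, so Jacobi converges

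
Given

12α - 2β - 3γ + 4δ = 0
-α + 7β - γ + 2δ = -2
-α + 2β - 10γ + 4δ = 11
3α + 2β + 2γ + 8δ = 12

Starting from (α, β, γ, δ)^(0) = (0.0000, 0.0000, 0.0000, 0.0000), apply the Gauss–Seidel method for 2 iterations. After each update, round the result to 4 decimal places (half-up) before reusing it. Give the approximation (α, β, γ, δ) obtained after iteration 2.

(-0.9571, -1.1194, -0.4839, 2.2597)

Iteration 1:
  α = (0 - (-2)·0.0000 - (-3)·0.0000 - (4)·0.0000) / (12) = 0.0000
  β = (-2 - (-1)·0.0000 - (-1)·0.0000 - (2)·0.0000) / (7) = -0.2857
  γ = (11 - (-1)·0.0000 - (2)·-0.2857 - (4)·0.0000) / (-10) = -1.1571
  δ = (12 - (3)·0.0000 - (2)·-0.2857 - (2)·-1.1571) / (8) = 1.8607
Iteration 2:
  α = (0 - (-2)·-0.2857 - (-3)·-1.1571 - (4)·1.8607) / (12) = -0.9571
  β = (-2 - (-1)·-0.9571 - (-1)·-1.1571 - (2)·1.8607) / (7) = -1.1194
  γ = (11 - (-1)·-0.9571 - (2)·-1.1194 - (4)·1.8607) / (-10) = -0.4839
  δ = (12 - (3)·-0.9571 - (2)·-1.1194 - (2)·-0.4839) / (8) = 2.2597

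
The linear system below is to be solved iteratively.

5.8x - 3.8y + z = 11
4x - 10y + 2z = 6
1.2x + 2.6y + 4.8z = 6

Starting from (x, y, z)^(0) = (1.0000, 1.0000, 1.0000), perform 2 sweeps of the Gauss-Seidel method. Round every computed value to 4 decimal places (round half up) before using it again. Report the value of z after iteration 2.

0.5113

Iteration 1:
  x = (11 - (-3.8)·1.0000 - (1)·1.0000) / (5.8) = 2.3793
  y = (6 - (4)·2.3793 - (2)·1.0000) / (-10) = 0.5517
  z = (6 - (1.2)·2.3793 - (2.6)·0.5517) / (4.8) = 0.3563
Iteration 2:
  x = (11 - (-3.8)·0.5517 - (1)·0.3563) / (5.8) = 2.1966
  y = (6 - (4)·2.1966 - (2)·0.3563) / (-10) = 0.3499
  z = (6 - (1.2)·2.1966 - (2.6)·0.3499) / (4.8) = 0.5113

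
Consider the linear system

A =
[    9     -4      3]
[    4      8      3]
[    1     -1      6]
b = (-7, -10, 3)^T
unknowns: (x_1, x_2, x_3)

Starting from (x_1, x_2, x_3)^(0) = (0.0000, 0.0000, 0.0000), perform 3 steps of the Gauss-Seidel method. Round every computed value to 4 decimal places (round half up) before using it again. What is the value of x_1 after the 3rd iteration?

-1.3177

Iteration 1:
  x_1 = (-7 - (-4)·0.0000 - (3)·0.0000) / (9) = -0.7778
  x_2 = (-10 - (4)·-0.7778 - (3)·0.0000) / (8) = -0.8611
  x_3 = (3 - (1)·-0.7778 - (-1)·-0.8611) / (6) = 0.4861
Iteration 2:
  x_1 = (-7 - (-4)·-0.8611 - (3)·0.4861) / (9) = -1.3225
  x_2 = (-10 - (4)·-1.3225 - (3)·0.4861) / (8) = -0.7710
  x_3 = (3 - (1)·-1.3225 - (-1)·-0.7710) / (6) = 0.5919
Iteration 3:
  x_1 = (-7 - (-4)·-0.7710 - (3)·0.5919) / (9) = -1.3177
  x_2 = (-10 - (4)·-1.3177 - (3)·0.5919) / (8) = -0.8131
  x_3 = (3 - (1)·-1.3177 - (-1)·-0.8131) / (6) = 0.5841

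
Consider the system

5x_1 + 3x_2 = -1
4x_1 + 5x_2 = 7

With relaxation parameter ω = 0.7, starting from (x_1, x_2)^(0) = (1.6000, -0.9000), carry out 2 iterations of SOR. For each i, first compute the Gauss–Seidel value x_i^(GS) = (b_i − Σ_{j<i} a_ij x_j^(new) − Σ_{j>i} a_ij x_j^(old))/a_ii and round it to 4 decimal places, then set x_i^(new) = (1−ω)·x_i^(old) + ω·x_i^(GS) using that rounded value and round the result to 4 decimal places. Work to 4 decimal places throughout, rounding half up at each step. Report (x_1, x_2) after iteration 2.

(-0.0539, 1.1025)

Iteration 1:
  x_1: GS value = (-1 - (3)·-0.9000) / (5) = 0.3400;  x_1 ← (1−ω)·1.6000 + ω·0.3400 = 0.7180
  x_2: GS value = (7 - (4)·0.7180) / (5) = 0.8256;  x_2 ← (1−ω)·-0.9000 + ω·0.8256 = 0.3079
Iteration 2:
  x_1: GS value = (-1 - (3)·0.3079) / (5) = -0.3847;  x_1 ← (1−ω)·0.7180 + ω·-0.3847 = -0.0539
  x_2: GS value = (7 - (4)·-0.0539) / (5) = 1.4431;  x_2 ← (1−ω)·0.3079 + ω·1.4431 = 1.1025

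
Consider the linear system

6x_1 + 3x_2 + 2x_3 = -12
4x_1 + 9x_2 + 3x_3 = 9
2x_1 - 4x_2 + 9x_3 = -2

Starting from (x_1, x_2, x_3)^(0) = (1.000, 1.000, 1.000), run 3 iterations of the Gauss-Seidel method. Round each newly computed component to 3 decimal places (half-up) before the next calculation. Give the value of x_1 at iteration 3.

-3.527

Iteration 1:
  x_1 = (-12 - (3)·1.000 - (2)·1.000) / (6) = -2.833
  x_2 = (9 - (4)·-2.833 - (3)·1.000) / (9) = 1.926
  x_3 = (-2 - (2)·-2.833 - (-4)·1.926) / (9) = 1.263
Iteration 2:
  x_1 = (-12 - (3)·1.926 - (2)·1.263) / (6) = -3.384
  x_2 = (9 - (4)·-3.384 - (3)·1.263) / (9) = 2.083
  x_3 = (-2 - (2)·-3.384 - (-4)·2.083) / (9) = 1.456
Iteration 3:
  x_1 = (-12 - (3)·2.083 - (2)·1.456) / (6) = -3.527
  x_2 = (9 - (4)·-3.527 - (3)·1.456) / (9) = 2.082
  x_3 = (-2 - (2)·-3.527 - (-4)·2.082) / (9) = 1.487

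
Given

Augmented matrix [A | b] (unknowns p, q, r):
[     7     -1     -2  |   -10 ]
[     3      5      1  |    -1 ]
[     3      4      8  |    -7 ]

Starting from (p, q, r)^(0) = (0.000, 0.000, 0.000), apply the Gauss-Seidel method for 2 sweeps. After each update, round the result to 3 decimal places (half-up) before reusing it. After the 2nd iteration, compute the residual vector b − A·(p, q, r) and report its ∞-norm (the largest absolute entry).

Iteration 1:
  p = (-10 - (-1)·0.000 - (-2)·0.000) / (7) = -1.429
  q = (-1 - (3)·-1.429 - (1)·0.000) / (5) = 0.657
  r = (-7 - (3)·-1.429 - (4)·0.657) / (8) = -0.668
Iteration 2:
  p = (-10 - (-1)·0.657 - (-2)·-0.668) / (7) = -1.526
  q = (-1 - (3)·-1.526 - (1)·-0.668) / (5) = 0.849
  r = (-7 - (3)·-1.526 - (4)·0.849) / (8) = -0.727
Residual b − A·x = (0.077, 0.060, -0.002); ∞-norm = 0.077

0.077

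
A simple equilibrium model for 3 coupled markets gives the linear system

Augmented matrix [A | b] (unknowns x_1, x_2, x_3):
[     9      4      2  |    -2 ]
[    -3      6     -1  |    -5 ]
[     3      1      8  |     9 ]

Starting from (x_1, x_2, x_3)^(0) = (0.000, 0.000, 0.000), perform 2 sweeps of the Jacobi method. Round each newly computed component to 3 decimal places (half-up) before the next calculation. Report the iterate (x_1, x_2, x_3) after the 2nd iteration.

Iteration 1:
  x_1 = (-2 - (4)·0.000 - (2)·0.000) / (9) = -0.222
  x_2 = (-5 - (-3)·0.000 - (-1)·0.000) / (6) = -0.833
  x_3 = (9 - (3)·0.000 - (1)·0.000) / (8) = 1.125
Iteration 2:
  x_1 = (-2 - (4)·-0.833 - (2)·1.125) / (9) = -0.102
  x_2 = (-5 - (-3)·-0.222 - (-1)·1.125) / (6) = -0.757
  x_3 = (9 - (3)·-0.222 - (1)·-0.833) / (8) = 1.312

(-0.102, -0.757, 1.312)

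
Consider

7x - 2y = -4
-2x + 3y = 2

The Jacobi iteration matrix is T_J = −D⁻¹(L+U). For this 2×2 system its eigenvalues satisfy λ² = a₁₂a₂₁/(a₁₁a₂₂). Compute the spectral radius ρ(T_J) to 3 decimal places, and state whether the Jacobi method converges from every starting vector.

0.436

a₁₂a₂₁/(a₁₁a₂₂) = (-2)·(-2) / ((7)·(3)) = 0.190476
ρ = √|0.190476| = √0.190476 = 0.436
ρ < 1, so Jacobi converges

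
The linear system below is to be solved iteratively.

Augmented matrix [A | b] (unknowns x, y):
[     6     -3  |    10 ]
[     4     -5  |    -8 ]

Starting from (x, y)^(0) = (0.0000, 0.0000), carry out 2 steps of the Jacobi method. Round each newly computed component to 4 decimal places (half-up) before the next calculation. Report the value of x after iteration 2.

Iteration 1:
  x = (10 - (-3)·0.0000) / (6) = 1.6667
  y = (-8 - (4)·0.0000) / (-5) = 1.6000
Iteration 2:
  x = (10 - (-3)·1.6000) / (6) = 2.4667
  y = (-8 - (4)·1.6667) / (-5) = 2.9334

2.4667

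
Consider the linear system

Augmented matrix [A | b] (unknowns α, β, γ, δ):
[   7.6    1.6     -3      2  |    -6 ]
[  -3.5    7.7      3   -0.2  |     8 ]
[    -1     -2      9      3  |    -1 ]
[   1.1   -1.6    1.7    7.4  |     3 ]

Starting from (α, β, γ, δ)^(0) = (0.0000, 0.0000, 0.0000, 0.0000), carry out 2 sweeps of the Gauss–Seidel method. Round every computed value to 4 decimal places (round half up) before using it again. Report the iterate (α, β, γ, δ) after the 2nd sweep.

(-1.1306, 0.5613, -0.3389, 0.7727)

Iteration 1:
  α = (-6 - (1.6)·0.0000 - (-3)·0.0000 - (2)·0.0000) / (7.6) = -0.7895
  β = (8 - (-3.5)·-0.7895 - (3)·0.0000 - (-0.2)·0.0000) / (7.7) = 0.6801
  γ = (-1 - (-1)·-0.7895 - (-2)·0.6801 - (3)·0.0000) / (9) = -0.0477
  δ = (3 - (1.1)·-0.7895 - (-1.6)·0.6801 - (1.7)·-0.0477) / (7.4) = 0.6808
Iteration 2:
  α = (-6 - (1.6)·0.6801 - (-3)·-0.0477 - (2)·0.6808) / (7.6) = -1.1306
  β = (8 - (-3.5)·-1.1306 - (3)·-0.0477 - (-0.2)·0.6808) / (7.7) = 0.5613
  γ = (-1 - (-1)·-1.1306 - (-2)·0.5613 - (3)·0.6808) / (9) = -0.3389
  δ = (3 - (1.1)·-1.1306 - (-1.6)·0.5613 - (1.7)·-0.3389) / (7.4) = 0.7727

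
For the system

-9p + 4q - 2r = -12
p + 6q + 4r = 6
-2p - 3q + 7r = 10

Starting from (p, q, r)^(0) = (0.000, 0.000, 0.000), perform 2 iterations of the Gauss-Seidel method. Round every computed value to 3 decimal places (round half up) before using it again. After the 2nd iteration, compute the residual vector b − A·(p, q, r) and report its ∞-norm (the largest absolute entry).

4.349

Iteration 1:
  p = (-12 - (4)·0.000 - (-2)·0.000) / (-9) = 1.333
  q = (6 - (1)·1.333 - (4)·0.000) / (6) = 0.778
  r = (10 - (-2)·1.333 - (-3)·0.778) / (7) = 2.143
Iteration 2:
  p = (-12 - (4)·0.778 - (-2)·2.143) / (-9) = 1.203
  q = (6 - (1)·1.203 - (4)·2.143) / (6) = -0.629
  r = (10 - (-2)·1.203 - (-3)·-0.629) / (7) = 1.503
Residual b − A·x = (4.349, 2.559, -0.002); ∞-norm = 4.349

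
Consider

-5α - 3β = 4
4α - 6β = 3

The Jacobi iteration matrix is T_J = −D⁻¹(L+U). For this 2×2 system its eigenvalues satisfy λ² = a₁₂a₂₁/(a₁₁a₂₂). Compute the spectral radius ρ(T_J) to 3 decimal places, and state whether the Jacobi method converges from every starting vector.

0.632

a₁₂a₂₁/(a₁₁a₂₂) = (-3)·(4) / ((-5)·(-6)) = -0.400000
ρ = √|-0.400000| = √0.400000 = 0.632
ρ < 1, so Jacobi converges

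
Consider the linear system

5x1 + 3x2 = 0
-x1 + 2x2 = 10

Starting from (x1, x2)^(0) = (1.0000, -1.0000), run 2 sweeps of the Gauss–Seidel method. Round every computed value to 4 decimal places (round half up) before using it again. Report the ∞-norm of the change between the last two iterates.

3.7800

Iteration 1:
  x1 = (0 - (3)·-1.0000) / (5) = 0.6000
  x2 = (10 - (-1)·0.6000) / (2) = 5.3000
Iteration 2:
  x1 = (0 - (3)·5.3000) / (5) = -3.1800
  x2 = (10 - (-1)·-3.1800) / (2) = 3.4100
Change: (-3.7800, -1.8900) → max |·| = 3.7800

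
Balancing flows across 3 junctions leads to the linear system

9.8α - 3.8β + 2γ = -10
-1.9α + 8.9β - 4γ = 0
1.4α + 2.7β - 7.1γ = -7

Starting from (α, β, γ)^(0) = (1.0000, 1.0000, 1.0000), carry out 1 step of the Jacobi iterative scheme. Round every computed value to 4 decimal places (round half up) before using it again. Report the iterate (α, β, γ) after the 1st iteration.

Iteration 1:
  α = (-10 - (-3.8)·1.0000 - (2)·1.0000) / (9.8) = -0.8367
  β = (0 - (-1.9)·1.0000 - (-4)·1.0000) / (8.9) = 0.6629
  γ = (-7 - (1.4)·1.0000 - (2.7)·1.0000) / (-7.1) = 1.5634

(-0.8367, 0.6629, 1.5634)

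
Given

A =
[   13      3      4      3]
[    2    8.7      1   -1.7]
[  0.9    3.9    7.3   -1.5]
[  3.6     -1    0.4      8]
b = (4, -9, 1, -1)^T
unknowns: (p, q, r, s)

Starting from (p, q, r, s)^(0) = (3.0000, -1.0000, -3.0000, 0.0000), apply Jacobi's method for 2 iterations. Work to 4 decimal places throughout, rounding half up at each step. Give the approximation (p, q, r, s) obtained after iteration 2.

(0.8679, -1.6884, 0.3957, -0.9702)

Iteration 1:
  p = (4 - (3)·-1.0000 - (4)·-3.0000 - (3)·0.0000) / (13) = 1.4615
  q = (-9 - (2)·3.0000 - (1)·-3.0000 - (-1.7)·0.0000) / (8.7) = -1.3793
  r = (1 - (0.9)·3.0000 - (3.9)·-1.0000 - (-1.5)·0.0000) / (7.3) = 0.3014
  s = (-1 - (3.6)·3.0000 - (-1)·-1.0000 - (0.4)·-3.0000) / (8) = -1.4500
Iteration 2:
  p = (4 - (3)·-1.3793 - (4)·0.3014 - (3)·-1.4500) / (13) = 0.8679
  q = (-9 - (2)·1.4615 - (1)·0.3014 - (-1.7)·-1.4500) / (8.7) = -1.6884
  r = (1 - (0.9)·1.4615 - (3.9)·-1.3793 - (-1.5)·-1.4500) / (7.3) = 0.3957
  s = (-1 - (3.6)·1.4615 - (-1)·-1.3793 - (0.4)·0.3014) / (8) = -0.9702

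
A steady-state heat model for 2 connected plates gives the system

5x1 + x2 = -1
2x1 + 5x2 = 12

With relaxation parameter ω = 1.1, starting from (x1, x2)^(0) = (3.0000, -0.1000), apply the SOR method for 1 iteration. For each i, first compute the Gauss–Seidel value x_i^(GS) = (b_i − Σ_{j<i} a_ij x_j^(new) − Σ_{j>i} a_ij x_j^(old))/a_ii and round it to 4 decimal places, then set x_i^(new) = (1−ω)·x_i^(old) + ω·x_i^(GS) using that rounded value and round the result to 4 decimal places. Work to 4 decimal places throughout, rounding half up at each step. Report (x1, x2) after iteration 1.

Iteration 1:
  x1: GS value = (-1 - (1)·-0.1000) / (5) = -0.1800;  x1 ← (1−ω)·3.0000 + ω·-0.1800 = -0.4980
  x2: GS value = (12 - (2)·-0.4980) / (5) = 2.5992;  x2 ← (1−ω)·-0.1000 + ω·2.5992 = 2.8691

(-0.4980, 2.8691)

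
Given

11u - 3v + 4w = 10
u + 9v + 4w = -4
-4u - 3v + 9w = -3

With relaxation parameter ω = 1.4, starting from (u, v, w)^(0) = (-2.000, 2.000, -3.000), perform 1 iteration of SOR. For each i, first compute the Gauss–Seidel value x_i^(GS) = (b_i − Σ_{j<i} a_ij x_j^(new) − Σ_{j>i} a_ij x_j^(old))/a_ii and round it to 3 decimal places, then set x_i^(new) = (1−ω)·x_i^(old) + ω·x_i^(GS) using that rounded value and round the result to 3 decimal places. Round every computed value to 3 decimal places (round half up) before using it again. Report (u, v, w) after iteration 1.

Iteration 1:
  u: GS value = (10 - (-3)·2.000 - (4)·-3.000) / (11) = 2.545;  u ← (1−ω)·-2.000 + ω·2.545 = 4.363
  v: GS value = (-4 - (1)·4.363 - (4)·-3.000) / (9) = 0.404;  v ← (1−ω)·2.000 + ω·0.404 = -0.234
  w: GS value = (-3 - (-4)·4.363 - (-3)·-0.234) / (9) = 1.528;  w ← (1−ω)·-3.000 + ω·1.528 = 3.339

(4.363, -0.234, 3.339)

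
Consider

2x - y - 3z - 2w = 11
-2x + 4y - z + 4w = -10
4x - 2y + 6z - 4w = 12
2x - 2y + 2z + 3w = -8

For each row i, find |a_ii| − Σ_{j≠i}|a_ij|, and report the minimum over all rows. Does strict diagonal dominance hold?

row 1: |2| − (1+3+2) = -4
row 2: |4| − (2+1+4) = -3
row 3: |6| − (4+2+4) = -4
row 4: |3| − (2+2+2) = -3
minimum over rows = -4 → not strictly diagonally dominant

-4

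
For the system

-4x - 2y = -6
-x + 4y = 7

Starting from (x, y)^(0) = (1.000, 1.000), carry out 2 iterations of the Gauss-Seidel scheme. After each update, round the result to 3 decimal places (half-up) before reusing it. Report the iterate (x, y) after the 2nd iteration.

(0.500, 1.875)

Iteration 1:
  x = (-6 - (-2)·1.000) / (-4) = 1.000
  y = (7 - (-1)·1.000) / (4) = 2.000
Iteration 2:
  x = (-6 - (-2)·2.000) / (-4) = 0.500
  y = (7 - (-1)·0.500) / (4) = 1.875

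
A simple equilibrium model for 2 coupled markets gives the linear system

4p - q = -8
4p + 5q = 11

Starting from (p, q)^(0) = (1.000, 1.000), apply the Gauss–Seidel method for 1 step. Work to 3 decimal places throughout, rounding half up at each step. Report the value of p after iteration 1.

Iteration 1:
  p = (-8 - (-1)·1.000) / (4) = -1.750
  q = (11 - (4)·-1.750) / (5) = 3.600

-1.750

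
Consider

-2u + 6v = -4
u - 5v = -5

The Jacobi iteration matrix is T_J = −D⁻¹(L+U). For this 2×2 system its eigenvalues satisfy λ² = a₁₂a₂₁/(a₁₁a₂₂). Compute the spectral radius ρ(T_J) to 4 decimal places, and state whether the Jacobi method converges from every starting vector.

0.7746

a₁₂a₂₁/(a₁₁a₂₂) = (6)·(1) / ((-2)·(-5)) = 0.600000
ρ = √|0.600000| = √0.600000 = 0.7746
ρ < 1, so Jacobi converges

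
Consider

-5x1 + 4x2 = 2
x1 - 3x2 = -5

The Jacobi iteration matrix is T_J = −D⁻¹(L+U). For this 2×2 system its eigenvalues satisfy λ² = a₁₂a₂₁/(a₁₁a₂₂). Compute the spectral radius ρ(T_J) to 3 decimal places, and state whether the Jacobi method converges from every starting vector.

a₁₂a₂₁/(a₁₁a₂₂) = (4)·(1) / ((-5)·(-3)) = 0.266667
ρ = √|0.266667| = √0.266667 = 0.516
ρ < 1, so Jacobi converges

0.516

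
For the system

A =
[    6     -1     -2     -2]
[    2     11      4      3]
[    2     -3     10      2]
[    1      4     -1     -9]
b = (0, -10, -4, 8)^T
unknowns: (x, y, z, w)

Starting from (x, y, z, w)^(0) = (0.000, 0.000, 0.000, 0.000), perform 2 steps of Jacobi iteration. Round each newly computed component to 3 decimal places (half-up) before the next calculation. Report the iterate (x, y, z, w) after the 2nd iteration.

Iteration 1:
  x = (0 - (-1)·0.000 - (-2)·0.000 - (-2)·0.000) / (6) = 0.000
  y = (-10 - (2)·0.000 - (4)·0.000 - (3)·0.000) / (11) = -0.909
  z = (-4 - (2)·0.000 - (-3)·0.000 - (2)·0.000) / (10) = -0.400
  w = (8 - (1)·0.000 - (4)·0.000 - (-1)·0.000) / (-9) = -0.889
Iteration 2:
  x = (0 - (-1)·-0.909 - (-2)·-0.400 - (-2)·-0.889) / (6) = -0.581
  y = (-10 - (2)·0.000 - (4)·-0.400 - (3)·-0.889) / (11) = -0.521
  z = (-4 - (2)·0.000 - (-3)·-0.909 - (2)·-0.889) / (10) = -0.495
  w = (8 - (1)·0.000 - (4)·-0.909 - (-1)·-0.400) / (-9) = -1.248

(-0.581, -0.521, -0.495, -1.248)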